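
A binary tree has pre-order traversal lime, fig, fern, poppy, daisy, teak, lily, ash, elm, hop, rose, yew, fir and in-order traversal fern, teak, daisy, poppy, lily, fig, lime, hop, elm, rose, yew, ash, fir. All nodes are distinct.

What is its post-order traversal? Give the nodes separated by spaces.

The first element of pre-order is the root; it splits in-order into left and right subtrees.
Root lime: left subtree has 6 nodes {fern, teak, daisy, poppy, lily, fig}, right has 6 {hop, elm, rose, yew, ash, fir}.
  Root fig: left subtree has 5 nodes {fern, teak, daisy, poppy, lily}, right has 0 { }.
    Root fern: left subtree has 0 nodes { }, right has 4 {teak, daisy, poppy, lily}.
      Root poppy: left subtree has 2 nodes {teak, daisy}, right has 1 {lily}.
        Root daisy: left subtree has 1 node {teak}, right has 0 { }.
  Root ash: left subtree has 4 nodes {hop, elm, rose, yew}, right has 1 {fir}.
    Root elm: left subtree has 1 node {hop}, right has 2 {rose, yew}.
      Root rose: left subtree has 0 nodes { }, right has 1 {yew}.

teak daisy lily poppy fern fig hop yew rose elm fir ash lime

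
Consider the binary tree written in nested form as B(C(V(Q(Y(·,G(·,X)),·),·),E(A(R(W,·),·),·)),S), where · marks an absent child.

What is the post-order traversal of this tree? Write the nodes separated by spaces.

X G Y Q V W R A E C S B

Post-order visits the left subtree, then the right subtree, then the node.
At B: go left to C.
  At C: go left to V.
    At V: go left to Q.
      At Q: go left to Y.
        At Y: no left child.
        At Y: go right to G.
          At G: no left child.
          At G: go right to X.
            X is a leaf — visit X.
          Visit G.
        Visit Y.
      At Q: no right child.
      Visit Q.
    At V: no right child.
    Visit V.
  At C: go right to E.
    At E: go left to A.
      At A: go left to R.
        At R: go left to W.
          W is a leaf — visit W.
        At R: no right child.
        Visit R.
      At A: no right child.
      Visit A.
    At E: no right child.
    Visit E.
  Visit C.
At B: go right to S.
  S is a leaf — visit S.
Visit B.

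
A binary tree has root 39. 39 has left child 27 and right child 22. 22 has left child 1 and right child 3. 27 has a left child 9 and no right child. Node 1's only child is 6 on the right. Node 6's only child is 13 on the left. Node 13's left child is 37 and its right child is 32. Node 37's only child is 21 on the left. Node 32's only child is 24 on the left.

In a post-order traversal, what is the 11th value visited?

22

Post-order visits the left subtree, then the right subtree, then the node.
At 39: go left to 27.
  At 27: go left to 9.
    9 is a leaf — visit 9.
  At 27: no right child.
  Visit 27.
At 39: go right to 22.
  At 22: go left to 1.
    At 1: no left child.
    At 1: go right to 6.
      At 6: go left to 13.
        At 13: go left to 37.
          At 37: go left to 21.
            21 is a leaf — visit 21.
          At 37: no right child.
          Visit 37.
        At 13: go right to 32.
          At 32: go left to 24.
            24 is a leaf — visit 24.
          At 32: no right child.
          Visit 32.
        Visit 13.
      At 6: no right child.
      Visit 6.
    Visit 1.
  At 22: go right to 3.
    3 is a leaf — visit 3.
  Visit 22.
Visit 39.
Full post-order sequence: 9, 27, 21, 37, 24, 32, 13, 6, 1, 3, 22, 39.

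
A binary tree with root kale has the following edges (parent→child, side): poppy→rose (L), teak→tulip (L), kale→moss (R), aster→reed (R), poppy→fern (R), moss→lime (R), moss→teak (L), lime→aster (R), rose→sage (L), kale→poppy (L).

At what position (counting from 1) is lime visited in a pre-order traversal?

9

Pre-order visits the node, then its left subtree, then its right subtree.
Visit kale.
At kale: go left to poppy.
  Visit poppy.
  At poppy: go left to rose.
    Visit rose.
    At rose: go left to sage.
      sage is a leaf — visit sage.
    At rose: no right child.
  At poppy: go right to fern.
    fern is a leaf — visit fern.
At kale: go right to moss.
  Visit moss.
  At moss: go left to teak.
    Visit teak.
    At teak: go left to tulip.
      tulip is a leaf — visit tulip.
    At teak: no right child.
  At moss: go right to lime.
    Visit lime.
    At lime: no left child.
    At lime: go right to aster.
      Visit aster.
      At aster: no left child.
      At aster: go right to reed.
        reed is a leaf — visit reed.
Full pre-order sequence: kale, poppy, rose, sage, fern, moss, teak, tulip, lime, aster, reed.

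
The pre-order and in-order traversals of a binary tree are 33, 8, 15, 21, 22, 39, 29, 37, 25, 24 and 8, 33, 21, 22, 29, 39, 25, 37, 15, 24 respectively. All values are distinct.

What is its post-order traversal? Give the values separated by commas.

The first element of pre-order is the root; it splits in-order into left and right subtrees.
Root 33: left subtree has 1 node {8}, right has 8 {21, 22, 29, 39, 25, 37, 15, 24}.
  Root 15: left subtree has 6 nodes {21, 22, 29, 39, 25, 37}, right has 1 {24}.
    Root 21: left subtree has 0 nodes { }, right has 5 {22, 29, 39, 25, 37}.
      Root 22: left subtree has 0 nodes { }, right has 4 {29, 39, 25, 37}.
        Root 39: left subtree has 1 node {29}, right has 2 {25, 37}.
          Root 37: left subtree has 1 node {25}, right has 0 { }.

8, 29, 25, 37, 39, 22, 21, 24, 15, 33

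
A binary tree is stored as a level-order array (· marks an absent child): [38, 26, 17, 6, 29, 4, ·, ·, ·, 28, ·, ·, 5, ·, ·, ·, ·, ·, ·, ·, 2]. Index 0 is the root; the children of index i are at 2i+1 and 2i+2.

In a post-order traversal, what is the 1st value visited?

6

Post-order visits the left subtree, then the right subtree, then the node.
At 38: go left to 26.
  At 26: go left to 6.
    6 is a leaf — visit 6.
  At 26: go right to 29.
    At 29: go left to 28.
      At 28: no left child.
      At 28: go right to 2.
        2 is a leaf — visit 2.
      Visit 28.
    At 29: no right child.
    Visit 29.
  Visit 26.
At 38: go right to 17.
  At 17: go left to 4.
    At 4: no left child.
    At 4: go right to 5.
      5 is a leaf — visit 5.
    Visit 4.
  At 17: no right child.
  Visit 17.
Visit 38.
Full post-order sequence: 6, 2, 28, 29, 26, 5, 4, 17, 38.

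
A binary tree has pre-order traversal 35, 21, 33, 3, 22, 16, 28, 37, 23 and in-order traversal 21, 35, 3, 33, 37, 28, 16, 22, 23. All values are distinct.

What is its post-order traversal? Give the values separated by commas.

21, 3, 37, 28, 16, 23, 22, 33, 35

The first element of pre-order is the root; it splits in-order into left and right subtrees.
Root 35: left subtree has 1 node {21}, right has 7 {3, 33, 37, 28, 16, 22, 23}.
  Root 33: left subtree has 1 node {3}, right has 5 {37, 28, 16, 22, 23}.
    Root 22: left subtree has 3 nodes {37, 28, 16}, right has 1 {23}.
      Root 16: left subtree has 2 nodes {37, 28}, right has 0 { }.
        Root 28: left subtree has 1 node {37}, right has 0 { }.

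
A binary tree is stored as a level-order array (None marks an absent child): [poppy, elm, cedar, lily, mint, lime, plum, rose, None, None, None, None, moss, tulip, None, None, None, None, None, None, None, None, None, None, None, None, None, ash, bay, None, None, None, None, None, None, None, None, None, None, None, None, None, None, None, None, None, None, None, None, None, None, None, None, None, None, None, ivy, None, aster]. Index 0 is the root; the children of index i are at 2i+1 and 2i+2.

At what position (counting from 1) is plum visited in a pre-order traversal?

Pre-order visits the node, then its left subtree, then its right subtree.
Visit poppy.
At poppy: go left to elm.
  Visit elm.
  At elm: go left to lily.
    Visit lily.
    At lily: go left to rose.
      rose is a leaf — visit rose.
    At lily: no right child.
  At elm: go right to mint.
    mint is a leaf — visit mint.
At poppy: go right to cedar.
  Visit cedar.
  At cedar: go left to lime.
    Visit lime.
    At lime: no left child.
    At lime: go right to moss.
      moss is a leaf — visit moss.
  At cedar: go right to plum.
    Visit plum.
    At plum: go left to tulip.
      Visit tulip.
      At tulip: go left to ash.
        Visit ash.
        At ash: no left child.
        At ash: go right to ivy.
          ivy is a leaf — visit ivy.
      At tulip: go right to bay.
        Visit bay.
        At bay: no left child.
        At bay: go right to aster.
          aster is a leaf — visit aster.
    At plum: no right child.
Full pre-order sequence: poppy, elm, lily, rose, mint, cedar, lime, moss, plum, tulip, ash, ivy, bay, aster.

9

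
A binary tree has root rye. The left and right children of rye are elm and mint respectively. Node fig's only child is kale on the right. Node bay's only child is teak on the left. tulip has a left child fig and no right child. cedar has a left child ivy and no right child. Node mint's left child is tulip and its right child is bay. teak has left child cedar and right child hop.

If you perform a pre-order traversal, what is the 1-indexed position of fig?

5

Pre-order visits the node, then its left subtree, then its right subtree.
Visit rye.
At rye: go left to elm.
  elm is a leaf — visit elm.
At rye: go right to mint.
  Visit mint.
  At mint: go left to tulip.
    Visit tulip.
    At tulip: go left to fig.
      Visit fig.
      At fig: no left child.
      At fig: go right to kale.
        kale is a leaf — visit kale.
    At tulip: no right child.
  At mint: go right to bay.
    Visit bay.
    At bay: go left to teak.
      Visit teak.
      At teak: go left to cedar.
        Visit cedar.
        At cedar: go left to ivy.
          ivy is a leaf — visit ivy.
        At cedar: no right child.
      At teak: go right to hop.
        hop is a leaf — visit hop.
    At bay: no right child.
Full pre-order sequence: rye, elm, mint, tulip, fig, kale, bay, teak, cedar, ivy, hop.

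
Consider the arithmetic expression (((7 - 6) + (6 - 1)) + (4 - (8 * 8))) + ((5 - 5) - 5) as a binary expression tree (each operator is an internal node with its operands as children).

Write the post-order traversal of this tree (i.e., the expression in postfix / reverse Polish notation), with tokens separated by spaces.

7 6 - 6 1 - + 4 8 8 * - + 5 5 - 5 - +

Post-order on an expression tree gives postfix notation: for each operator, emit left operand, right operand, then the operator.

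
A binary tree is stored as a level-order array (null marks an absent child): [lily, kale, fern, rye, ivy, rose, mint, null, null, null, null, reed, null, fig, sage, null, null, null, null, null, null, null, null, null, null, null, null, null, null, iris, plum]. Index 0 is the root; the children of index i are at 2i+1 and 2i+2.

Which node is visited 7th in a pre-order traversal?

reed

Pre-order visits the node, then its left subtree, then its right subtree.
Visit lily.
At lily: go left to kale.
  Visit kale.
  At kale: go left to rye.
    rye is a leaf — visit rye.
  At kale: go right to ivy.
    ivy is a leaf — visit ivy.
At lily: go right to fern.
  Visit fern.
  At fern: go left to rose.
    Visit rose.
    At rose: go left to reed.
      reed is a leaf — visit reed.
    At rose: no right child.
  At fern: go right to mint.
    Visit mint.
    At mint: go left to fig.
      fig is a leaf — visit fig.
    At mint: go right to sage.
      Visit sage.
      At sage: go left to iris.
        iris is a leaf — visit iris.
      At sage: go right to plum.
        plum is a leaf — visit plum.
Full pre-order sequence: lily, kale, rye, ivy, fern, rose, reed, mint, fig, sage, iris, plum.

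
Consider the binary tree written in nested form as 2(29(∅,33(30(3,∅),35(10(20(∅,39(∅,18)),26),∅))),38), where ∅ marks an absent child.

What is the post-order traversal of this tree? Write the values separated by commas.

Post-order visits the left subtree, then the right subtree, then the node.
At 2: go left to 29.
  At 29: no left child.
  At 29: go right to 33.
    At 33: go left to 30.
      At 30: go left to 3.
        3 is a leaf — visit 3.
      At 30: no right child.
      Visit 30.
    At 33: go right to 35.
      At 35: go left to 10.
        At 10: go left to 20.
          At 20: no left child.
          At 20: go right to 39.
            At 39: no left child.
            At 39: go right to 18.
              18 is a leaf — visit 18.
            Visit 39.
          Visit 20.
        At 10: go right to 26.
          26 is a leaf — visit 26.
        Visit 10.
      At 35: no right child.
      Visit 35.
    Visit 33.
  Visit 29.
At 2: go right to 38.
  38 is a leaf — visit 38.
Visit 2.

3, 30, 18, 39, 20, 26, 10, 35, 33, 29, 38, 2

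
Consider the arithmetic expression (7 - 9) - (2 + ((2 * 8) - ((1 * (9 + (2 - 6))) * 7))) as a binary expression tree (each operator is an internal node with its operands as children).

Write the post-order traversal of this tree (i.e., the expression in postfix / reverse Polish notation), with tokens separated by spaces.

7 9 - 2 2 8 * 1 9 2 6 - + * 7 * - + -

Post-order on an expression tree gives postfix notation: for each operator, emit left operand, right operand, then the operator.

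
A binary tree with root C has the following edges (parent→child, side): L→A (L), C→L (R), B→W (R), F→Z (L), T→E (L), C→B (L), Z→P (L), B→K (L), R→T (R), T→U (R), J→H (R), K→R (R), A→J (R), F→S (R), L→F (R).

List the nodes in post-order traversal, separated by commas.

Post-order visits the left subtree, then the right subtree, then the node.
At C: go left to B.
  At B: go left to K.
    At K: no left child.
    At K: go right to R.
      At R: no left child.
      At R: go right to T.
        At T: go left to E.
          E is a leaf — visit E.
        At T: go right to U.
          U is a leaf — visit U.
        Visit T.
      Visit R.
    Visit K.
  At B: go right to W.
    W is a leaf — visit W.
  Visit B.
At C: go right to L.
  At L: go left to A.
    At A: no left child.
    At A: go right to J.
      At J: no left child.
      At J: go right to H.
        H is a leaf — visit H.
      Visit J.
    Visit A.
  At L: go right to F.
    At F: go left to Z.
      At Z: go left to P.
        P is a leaf — visit P.
      At Z: no right child.
      Visit Z.
    At F: go right to S.
      S is a leaf — visit S.
    Visit F.
  Visit L.
Visit C.

E, U, T, R, K, W, B, H, J, A, P, Z, S, F, L, C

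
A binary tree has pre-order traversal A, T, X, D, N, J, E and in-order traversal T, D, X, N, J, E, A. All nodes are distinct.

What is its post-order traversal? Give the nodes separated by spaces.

The first element of pre-order is the root; it splits in-order into left and right subtrees.
Root A: left subtree has 6 nodes {T, D, X, N, J, E}, right has 0 { }.
  Root T: left subtree has 0 nodes { }, right has 5 {D, X, N, J, E}.
    Root X: left subtree has 1 node {D}, right has 3 {N, J, E}.
      Root N: left subtree has 0 nodes { }, right has 2 {J, E}.
        Root J: left subtree has 0 nodes { }, right has 1 {E}.

D E J N X T A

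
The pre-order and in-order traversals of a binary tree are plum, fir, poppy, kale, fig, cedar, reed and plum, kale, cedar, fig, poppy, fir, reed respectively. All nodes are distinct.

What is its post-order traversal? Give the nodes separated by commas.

The first element of pre-order is the root; it splits in-order into left and right subtrees.
Root plum: left subtree has 0 nodes { }, right has 6 {kale, cedar, fig, poppy, fir, reed}.
  Root fir: left subtree has 4 nodes {kale, cedar, fig, poppy}, right has 1 {reed}.
    Root poppy: left subtree has 3 nodes {kale, cedar, fig}, right has 0 { }.
      Root kale: left subtree has 0 nodes { }, right has 2 {cedar, fig}.
        Root fig: left subtree has 1 node {cedar}, right has 0 { }.

cedar, fig, kale, poppy, reed, fir, plum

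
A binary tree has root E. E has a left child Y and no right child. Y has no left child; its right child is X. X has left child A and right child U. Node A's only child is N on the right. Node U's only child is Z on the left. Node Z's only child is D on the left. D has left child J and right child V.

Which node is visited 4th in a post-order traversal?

V

Post-order visits the left subtree, then the right subtree, then the node.
At E: go left to Y.
  At Y: no left child.
  At Y: go right to X.
    At X: go left to A.
      At A: no left child.
      At A: go right to N.
        N is a leaf — visit N.
      Visit A.
    At X: go right to U.
      At U: go left to Z.
        At Z: go left to D.
          At D: go left to J.
            J is a leaf — visit J.
          At D: go right to V.
            V is a leaf — visit V.
          Visit D.
        At Z: no right child.
        Visit Z.
      At U: no right child.
      Visit U.
    Visit X.
  Visit Y.
At E: no right child.
Visit E.
Full post-order sequence: N, A, J, V, D, Z, U, X, Y, E.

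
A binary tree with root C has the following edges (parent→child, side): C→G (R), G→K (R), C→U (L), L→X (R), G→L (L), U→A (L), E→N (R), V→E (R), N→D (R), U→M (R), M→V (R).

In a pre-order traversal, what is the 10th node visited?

Pre-order visits the node, then its left subtree, then its right subtree.
Visit C.
At C: go left to U.
  Visit U.
  At U: go left to A.
    A is a leaf — visit A.
  At U: go right to M.
    Visit M.
    At M: no left child.
    At M: go right to V.
      Visit V.
      At V: no left child.
      At V: go right to E.
        Visit E.
        At E: no left child.
        At E: go right to N.
          Visit N.
          At N: no left child.
          At N: go right to D.
            D is a leaf — visit D.
At C: go right to G.
  Visit G.
  At G: go left to L.
    Visit L.
    At L: no left child.
    At L: go right to X.
      X is a leaf — visit X.
  At G: go right to K.
    K is a leaf — visit K.
Full pre-order sequence: C, U, A, M, V, E, N, D, G, L, X, K.

L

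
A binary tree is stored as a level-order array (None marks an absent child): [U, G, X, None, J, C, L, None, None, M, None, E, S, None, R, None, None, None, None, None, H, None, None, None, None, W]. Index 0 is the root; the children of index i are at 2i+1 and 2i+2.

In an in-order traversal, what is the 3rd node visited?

H

In-order visits the left subtree, then the node, then the right subtree.
At U: go left to G.
  At G: no left child.
  Visit G.
  At G: go right to J.
    At J: go left to M.
      At M: no left child.
      Visit M.
      At M: go right to H.
        H is a leaf — visit H.
    Visit J.
    At J: no right child.
Visit U.
At U: go right to X.
  At X: go left to C.
    At C: go left to E.
      E is a leaf — visit E.
    Visit C.
    At C: go right to S.
      At S: go left to W.
        W is a leaf — visit W.
      Visit S.
      At S: no right child.
  Visit X.
  At X: go right to L.
    At L: no left child.
    Visit L.
    At L: go right to R.
      R is a leaf — visit R.
Full in-order sequence: G, M, H, J, U, E, C, W, S, X, L, R.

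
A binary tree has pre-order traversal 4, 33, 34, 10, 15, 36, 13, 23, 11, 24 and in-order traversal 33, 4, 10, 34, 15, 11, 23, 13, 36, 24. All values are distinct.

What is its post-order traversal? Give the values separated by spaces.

The first element of pre-order is the root; it splits in-order into left and right subtrees.
Root 4: left subtree has 1 node {33}, right has 8 {10, 34, 15, 11, 23, 13, 36, 24}.
  Root 34: left subtree has 1 node {10}, right has 6 {15, 11, 23, 13, 36, 24}.
    Root 15: left subtree has 0 nodes { }, right has 5 {11, 23, 13, 36, 24}.
      Root 36: left subtree has 3 nodes {11, 23, 13}, right has 1 {24}.
        Root 13: left subtree has 2 nodes {11, 23}, right has 0 { }.
          Root 23: left subtree has 1 node {11}, right has 0 { }.

33 10 11 23 13 24 36 15 34 4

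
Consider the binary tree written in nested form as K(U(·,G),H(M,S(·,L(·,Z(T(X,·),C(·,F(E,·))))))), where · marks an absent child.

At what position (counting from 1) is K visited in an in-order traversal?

In-order visits the left subtree, then the node, then the right subtree.
At K: go left to U.
  At U: no left child.
  Visit U.
  At U: go right to G.
    G is a leaf — visit G.
Visit K.
At K: go right to H.
  At H: go left to M.
    M is a leaf — visit M.
  Visit H.
  At H: go right to S.
    At S: no left child.
    Visit S.
    At S: go right to L.
      At L: no left child.
      Visit L.
      At L: go right to Z.
        At Z: go left to T.
          At T: go left to X.
            X is a leaf — visit X.
          Visit T.
          At T: no right child.
        Visit Z.
        At Z: go right to C.
          At C: no left child.
          Visit C.
          At C: go right to F.
            At F: go left to E.
              E is a leaf — visit E.
            Visit F.
            At F: no right child.
Full in-order sequence: U, G, K, M, H, S, L, X, T, Z, C, E, F.

3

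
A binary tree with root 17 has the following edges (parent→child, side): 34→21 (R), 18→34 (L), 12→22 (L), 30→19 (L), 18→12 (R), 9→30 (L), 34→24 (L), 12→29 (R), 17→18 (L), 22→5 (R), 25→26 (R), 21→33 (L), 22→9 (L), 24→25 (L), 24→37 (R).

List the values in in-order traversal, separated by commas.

25, 26, 24, 37, 34, 33, 21, 18, 19, 30, 9, 22, 5, 12, 29, 17

In-order visits the left subtree, then the node, then the right subtree.
At 17: go left to 18.
  At 18: go left to 34.
    At 34: go left to 24.
      At 24: go left to 25.
        At 25: no left child.
        Visit 25.
        At 25: go right to 26.
          26 is a leaf — visit 26.
      Visit 24.
      At 24: go right to 37.
        37 is a leaf — visit 37.
    Visit 34.
    At 34: go right to 21.
      At 21: go left to 33.
        33 is a leaf — visit 33.
      Visit 21.
      At 21: no right child.
  Visit 18.
  At 18: go right to 12.
    At 12: go left to 22.
      At 22: go left to 9.
        At 9: go left to 30.
          At 30: go left to 19.
            19 is a leaf — visit 19.
          Visit 30.
          At 30: no right child.
        Visit 9.
        At 9: no right child.
      Visit 22.
      At 22: go right to 5.
        5 is a leaf — visit 5.
    Visit 12.
    At 12: go right to 29.
      29 is a leaf — visit 29.
Visit 17.
At 17: no right child.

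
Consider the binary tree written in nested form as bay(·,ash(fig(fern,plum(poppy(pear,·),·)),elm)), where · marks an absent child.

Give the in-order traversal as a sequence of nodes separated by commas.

bay, fern, fig, pear, poppy, plum, ash, elm

In-order visits the left subtree, then the node, then the right subtree.
At bay: no left child.
Visit bay.
At bay: go right to ash.
  At ash: go left to fig.
    At fig: go left to fern.
      fern is a leaf — visit fern.
    Visit fig.
    At fig: go right to plum.
      At plum: go left to poppy.
        At poppy: go left to pear.
          pear is a leaf — visit pear.
        Visit poppy.
        At poppy: no right child.
      Visit plum.
      At plum: no right child.
  Visit ash.
  At ash: go right to elm.
    elm is a leaf — visit elm.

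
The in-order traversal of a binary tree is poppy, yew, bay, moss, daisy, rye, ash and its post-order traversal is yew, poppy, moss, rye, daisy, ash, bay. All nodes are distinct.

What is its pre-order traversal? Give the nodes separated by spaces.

The last element of post-order is the root; it splits in-order into left and right subtrees.
Root bay: left subtree has 2 nodes {poppy, yew}, right has 4 {moss, daisy, rye, ash}.
  Root poppy: left subtree has 0 nodes { }, right has 1 {yew}.
  Root ash: left subtree has 3 nodes {moss, daisy, rye}, right has 0 { }.
    Root daisy: left subtree has 1 node {moss}, right has 1 {rye}.

bay poppy yew ash daisy moss rye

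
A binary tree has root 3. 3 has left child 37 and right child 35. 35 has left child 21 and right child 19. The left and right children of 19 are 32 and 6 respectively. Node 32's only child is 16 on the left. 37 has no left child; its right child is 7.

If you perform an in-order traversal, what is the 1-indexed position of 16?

6

In-order visits the left subtree, then the node, then the right subtree.
At 3: go left to 37.
  At 37: no left child.
  Visit 37.
  At 37: go right to 7.
    7 is a leaf — visit 7.
Visit 3.
At 3: go right to 35.
  At 35: go left to 21.
    21 is a leaf — visit 21.
  Visit 35.
  At 35: go right to 19.
    At 19: go left to 32.
      At 32: go left to 16.
        16 is a leaf — visit 16.
      Visit 32.
      At 32: no right child.
    Visit 19.
    At 19: go right to 6.
      6 is a leaf — visit 6.
Full in-order sequence: 37, 7, 3, 21, 35, 16, 32, 19, 6.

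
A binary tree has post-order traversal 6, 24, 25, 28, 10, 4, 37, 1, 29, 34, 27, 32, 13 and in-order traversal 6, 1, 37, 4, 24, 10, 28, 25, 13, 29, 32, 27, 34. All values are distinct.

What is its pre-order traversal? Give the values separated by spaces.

The last element of post-order is the root; it splits in-order into left and right subtrees.
Root 13: left subtree has 8 nodes {6, 1, 37, 4, 24, 10, 28, 25}, right has 4 {29, 32, 27, 34}.
  Root 1: left subtree has 1 node {6}, right has 6 {37, 4, 24, 10, 28, 25}.
    Root 37: left subtree has 0 nodes { }, right has 5 {4, 24, 10, 28, 25}.
      Root 4: left subtree has 0 nodes { }, right has 4 {24, 10, 28, 25}.
        Root 10: left subtree has 1 node {24}, right has 2 {28, 25}.
          Root 28: left subtree has 0 nodes { }, right has 1 {25}.
  Root 32: left subtree has 1 node {29}, right has 2 {27, 34}.
    Root 27: left subtree has 0 nodes { }, right has 1 {34}.

13 1 6 37 4 10 24 28 25 32 29 27 34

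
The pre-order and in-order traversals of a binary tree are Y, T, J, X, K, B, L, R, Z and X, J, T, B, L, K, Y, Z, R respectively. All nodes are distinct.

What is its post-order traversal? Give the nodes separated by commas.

X, J, L, B, K, T, Z, R, Y

The first element of pre-order is the root; it splits in-order into left and right subtrees.
Root Y: left subtree has 6 nodes {X, J, T, B, L, K}, right has 2 {Z, R}.
  Root T: left subtree has 2 nodes {X, J}, right has 3 {B, L, K}.
    Root J: left subtree has 1 node {X}, right has 0 { }.
    Root K: left subtree has 2 nodes {B, L}, right has 0 { }.
      Root B: left subtree has 0 nodes { }, right has 1 {L}.
  Root R: left subtree has 1 node {Z}, right has 0 { }.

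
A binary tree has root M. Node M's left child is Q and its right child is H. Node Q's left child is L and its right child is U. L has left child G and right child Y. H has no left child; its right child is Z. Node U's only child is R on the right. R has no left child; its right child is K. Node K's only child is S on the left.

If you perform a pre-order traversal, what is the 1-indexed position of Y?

Pre-order visits the node, then its left subtree, then its right subtree.
Visit M.
At M: go left to Q.
  Visit Q.
  At Q: go left to L.
    Visit L.
    At L: go left to G.
      G is a leaf — visit G.
    At L: go right to Y.
      Y is a leaf — visit Y.
  At Q: go right to U.
    Visit U.
    At U: no left child.
    At U: go right to R.
      Visit R.
      At R: no left child.
      At R: go right to K.
        Visit K.
        At K: go left to S.
          S is a leaf — visit S.
        At K: no right child.
At M: go right to H.
  Visit H.
  At H: no left child.
  At H: go right to Z.
    Z is a leaf — visit Z.
Full pre-order sequence: M, Q, L, G, Y, U, R, K, S, H, Z.

5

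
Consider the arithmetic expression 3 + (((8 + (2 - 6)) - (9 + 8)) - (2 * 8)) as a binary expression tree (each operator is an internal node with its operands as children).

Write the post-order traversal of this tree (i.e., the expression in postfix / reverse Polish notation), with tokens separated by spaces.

Post-order on an expression tree gives postfix notation: for each operator, emit left operand, right operand, then the operator.

3 8 2 6 - + 9 8 + - 2 8 * - +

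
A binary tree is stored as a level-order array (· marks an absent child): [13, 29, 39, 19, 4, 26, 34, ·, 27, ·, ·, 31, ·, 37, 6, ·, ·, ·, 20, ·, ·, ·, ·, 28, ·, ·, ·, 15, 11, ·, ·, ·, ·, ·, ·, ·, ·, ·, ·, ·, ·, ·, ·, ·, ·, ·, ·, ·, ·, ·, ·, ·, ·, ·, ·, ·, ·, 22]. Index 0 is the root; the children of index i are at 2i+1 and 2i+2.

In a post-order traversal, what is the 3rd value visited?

Post-order visits the left subtree, then the right subtree, then the node.
At 13: go left to 29.
  At 29: go left to 19.
    At 19: no left child.
    At 19: go right to 27.
      At 27: no left child.
      At 27: go right to 20.
        20 is a leaf — visit 20.
      Visit 27.
    Visit 19.
  At 29: go right to 4.
    4 is a leaf — visit 4.
  Visit 29.
At 13: go right to 39.
  At 39: go left to 26.
    At 26: go left to 31.
      At 31: go left to 28.
        28 is a leaf — visit 28.
      At 31: no right child.
      Visit 31.
    At 26: no right child.
    Visit 26.
  At 39: go right to 34.
    At 34: go left to 37.
      At 37: go left to 15.
        15 is a leaf — visit 15.
      At 37: go right to 11.
        At 11: go left to 22.
          22 is a leaf — visit 22.
        At 11: no right child.
        Visit 11.
      Visit 37.
    At 34: go right to 6.
      6 is a leaf — visit 6.
    Visit 34.
  Visit 39.
Visit 13.
Full post-order sequence: 20, 27, 19, 4, 29, 28, 31, 26, 15, 22, 11, 37, 6, 34, 39, 13.

19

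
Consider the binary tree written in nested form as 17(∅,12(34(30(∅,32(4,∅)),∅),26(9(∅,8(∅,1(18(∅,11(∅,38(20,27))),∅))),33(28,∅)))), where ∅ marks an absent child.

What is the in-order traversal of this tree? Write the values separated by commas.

17, 30, 4, 32, 34, 12, 9, 8, 18, 11, 20, 38, 27, 1, 26, 28, 33

In-order visits the left subtree, then the node, then the right subtree.
At 17: no left child.
Visit 17.
At 17: go right to 12.
  At 12: go left to 34.
    At 34: go left to 30.
      At 30: no left child.
      Visit 30.
      At 30: go right to 32.
        At 32: go left to 4.
          4 is a leaf — visit 4.
        Visit 32.
        At 32: no right child.
    Visit 34.
    At 34: no right child.
  Visit 12.
  At 12: go right to 26.
    At 26: go left to 9.
      At 9: no left child.
      Visit 9.
      At 9: go right to 8.
        At 8: no left child.
        Visit 8.
        At 8: go right to 1.
          At 1: go left to 18.
            At 18: no left child.
            Visit 18.
            At 18: go right to 11.
              At 11: no left child.
              Visit 11.
              At 11: go right to 38.
                At 38: go left to 20.
                  20 is a leaf — visit 20.
                Visit 38.
                At 38: go right to 27.
                  27 is a leaf — visit 27.
          Visit 1.
          At 1: no right child.
    Visit 26.
    At 26: go right to 33.
      At 33: go left to 28.
        28 is a leaf — visit 28.
      Visit 33.
      At 33: no right child.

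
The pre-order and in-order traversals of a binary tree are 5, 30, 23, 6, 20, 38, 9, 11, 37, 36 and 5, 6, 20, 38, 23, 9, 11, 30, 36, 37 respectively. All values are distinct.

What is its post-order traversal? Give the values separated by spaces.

38 20 6 11 9 23 36 37 30 5

The first element of pre-order is the root; it splits in-order into left and right subtrees.
Root 5: left subtree has 0 nodes { }, right has 9 {6, 20, 38, 23, 9, 11, 30, 36, 37}.
  Root 30: left subtree has 6 nodes {6, 20, 38, 23, 9, 11}, right has 2 {36, 37}.
    Root 23: left subtree has 3 nodes {6, 20, 38}, right has 2 {9, 11}.
      Root 6: left subtree has 0 nodes { }, right has 2 {20, 38}.
        Root 20: left subtree has 0 nodes { }, right has 1 {38}.
      Root 9: left subtree has 0 nodes { }, right has 1 {11}.
    Root 37: left subtree has 1 node {36}, right has 0 { }.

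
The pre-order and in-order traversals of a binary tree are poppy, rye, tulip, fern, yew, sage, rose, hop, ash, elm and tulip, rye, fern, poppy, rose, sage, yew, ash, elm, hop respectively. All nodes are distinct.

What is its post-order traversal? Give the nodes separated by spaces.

The first element of pre-order is the root; it splits in-order into left and right subtrees.
Root poppy: left subtree has 3 nodes {tulip, rye, fern}, right has 6 {rose, sage, yew, ash, elm, hop}.
  Root rye: left subtree has 1 node {tulip}, right has 1 {fern}.
  Root yew: left subtree has 2 nodes {rose, sage}, right has 3 {ash, elm, hop}.
    Root sage: left subtree has 1 node {rose}, right has 0 { }.
    Root hop: left subtree has 2 nodes {ash, elm}, right has 0 { }.
      Root ash: left subtree has 0 nodes { }, right has 1 {elm}.

tulip fern rye rose sage elm ash hop yew poppy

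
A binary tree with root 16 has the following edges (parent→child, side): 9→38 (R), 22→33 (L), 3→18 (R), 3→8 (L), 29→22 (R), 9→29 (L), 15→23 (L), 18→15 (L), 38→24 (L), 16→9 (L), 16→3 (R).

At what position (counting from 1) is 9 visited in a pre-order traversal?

2

Pre-order visits the node, then its left subtree, then its right subtree.
Visit 16.
At 16: go left to 9.
  Visit 9.
  At 9: go left to 29.
    Visit 29.
    At 29: no left child.
    At 29: go right to 22.
      Visit 22.
      At 22: go left to 33.
        33 is a leaf — visit 33.
      At 22: no right child.
  At 9: go right to 38.
    Visit 38.
    At 38: go left to 24.
      24 is a leaf — visit 24.
    At 38: no right child.
At 16: go right to 3.
  Visit 3.
  At 3: go left to 8.
    8 is a leaf — visit 8.
  At 3: go right to 18.
    Visit 18.
    At 18: go left to 15.
      Visit 15.
      At 15: go left to 23.
        23 is a leaf — visit 23.
      At 15: no right child.
    At 18: no right child.
Full pre-order sequence: 16, 9, 29, 22, 33, 38, 24, 3, 8, 18, 15, 23.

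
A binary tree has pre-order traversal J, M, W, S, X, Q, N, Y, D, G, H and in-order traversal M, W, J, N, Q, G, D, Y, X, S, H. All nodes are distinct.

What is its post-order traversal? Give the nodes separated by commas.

W, M, N, G, D, Y, Q, X, H, S, J

The first element of pre-order is the root; it splits in-order into left and right subtrees.
Root J: left subtree has 2 nodes {M, W}, right has 8 {N, Q, G, D, Y, X, S, H}.
  Root M: left subtree has 0 nodes { }, right has 1 {W}.
  Root S: left subtree has 6 nodes {N, Q, G, D, Y, X}, right has 1 {H}.
    Root X: left subtree has 5 nodes {N, Q, G, D, Y}, right has 0 { }.
      Root Q: left subtree has 1 node {N}, right has 3 {G, D, Y}.
        Root Y: left subtree has 2 nodes {G, D}, right has 0 { }.
          Root D: left subtree has 1 node {G}, right has 0 { }.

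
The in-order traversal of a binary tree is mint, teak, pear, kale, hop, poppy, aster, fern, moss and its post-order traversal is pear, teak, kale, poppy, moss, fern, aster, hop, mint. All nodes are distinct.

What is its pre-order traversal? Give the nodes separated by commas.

mint, hop, kale, teak, pear, aster, poppy, fern, moss

The last element of post-order is the root; it splits in-order into left and right subtrees.
Root mint: left subtree has 0 nodes { }, right has 8 {teak, pear, kale, hop, poppy, aster, fern, moss}.
  Root hop: left subtree has 3 nodes {teak, pear, kale}, right has 4 {poppy, aster, fern, moss}.
    Root kale: left subtree has 2 nodes {teak, pear}, right has 0 { }.
      Root teak: left subtree has 0 nodes { }, right has 1 {pear}.
    Root aster: left subtree has 1 node {poppy}, right has 2 {fern, moss}.
      Root fern: left subtree has 0 nodes { }, right has 1 {moss}.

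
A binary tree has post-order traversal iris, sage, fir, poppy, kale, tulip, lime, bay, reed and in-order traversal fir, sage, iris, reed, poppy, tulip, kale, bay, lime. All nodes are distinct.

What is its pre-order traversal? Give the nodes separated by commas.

The last element of post-order is the root; it splits in-order into left and right subtrees.
Root reed: left subtree has 3 nodes {fir, sage, iris}, right has 5 {poppy, tulip, kale, bay, lime}.
  Root fir: left subtree has 0 nodes { }, right has 2 {sage, iris}.
    Root sage: left subtree has 0 nodes { }, right has 1 {iris}.
  Root bay: left subtree has 3 nodes {poppy, tulip, kale}, right has 1 {lime}.
    Root tulip: left subtree has 1 node {poppy}, right has 1 {kale}.

reed, fir, sage, iris, bay, tulip, poppy, kale, lime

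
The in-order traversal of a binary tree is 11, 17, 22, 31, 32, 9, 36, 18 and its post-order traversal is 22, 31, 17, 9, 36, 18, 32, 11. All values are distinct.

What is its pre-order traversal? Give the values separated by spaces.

11 32 17 31 22 18 36 9

The last element of post-order is the root; it splits in-order into left and right subtrees.
Root 11: left subtree has 0 nodes { }, right has 7 {17, 22, 31, 32, 9, 36, 18}.
  Root 32: left subtree has 3 nodes {17, 22, 31}, right has 3 {9, 36, 18}.
    Root 17: left subtree has 0 nodes { }, right has 2 {22, 31}.
      Root 31: left subtree has 1 node {22}, right has 0 { }.
    Root 18: left subtree has 2 nodes {9, 36}, right has 0 { }.
      Root 36: left subtree has 1 node {9}, right has 0 { }.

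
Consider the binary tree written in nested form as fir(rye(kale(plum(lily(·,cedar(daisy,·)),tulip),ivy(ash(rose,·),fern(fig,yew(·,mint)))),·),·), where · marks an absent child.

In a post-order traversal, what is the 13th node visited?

kale

Post-order visits the left subtree, then the right subtree, then the node.
At fir: go left to rye.
  At rye: go left to kale.
    At kale: go left to plum.
      At plum: go left to lily.
        At lily: no left child.
        At lily: go right to cedar.
          At cedar: go left to daisy.
            daisy is a leaf — visit daisy.
          At cedar: no right child.
          Visit cedar.
        Visit lily.
      At plum: go right to tulip.
        tulip is a leaf — visit tulip.
      Visit plum.
    At kale: go right to ivy.
      At ivy: go left to ash.
        At ash: go left to rose.
          rose is a leaf — visit rose.
        At ash: no right child.
        Visit ash.
      At ivy: go right to fern.
        At fern: go left to fig.
          fig is a leaf — visit fig.
        At fern: go right to yew.
          At yew: no left child.
          At yew: go right to mint.
            mint is a leaf — visit mint.
          Visit yew.
        Visit fern.
      Visit ivy.
    Visit kale.
  At rye: no right child.
  Visit rye.
At fir: no right child.
Visit fir.
Full post-order sequence: daisy, cedar, lily, tulip, plum, rose, ash, fig, mint, yew, fern, ivy, kale, rye, fir.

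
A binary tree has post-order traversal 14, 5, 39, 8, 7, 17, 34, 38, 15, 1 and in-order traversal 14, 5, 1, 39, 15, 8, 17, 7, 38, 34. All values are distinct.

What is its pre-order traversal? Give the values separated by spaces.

1 5 14 15 39 38 17 8 7 34

The last element of post-order is the root; it splits in-order into left and right subtrees.
Root 1: left subtree has 2 nodes {14, 5}, right has 7 {39, 15, 8, 17, 7, 38, 34}.
  Root 5: left subtree has 1 node {14}, right has 0 { }.
  Root 15: left subtree has 1 node {39}, right has 5 {8, 17, 7, 38, 34}.
    Root 38: left subtree has 3 nodes {8, 17, 7}, right has 1 {34}.
      Root 17: left subtree has 1 node {8}, right has 1 {7}.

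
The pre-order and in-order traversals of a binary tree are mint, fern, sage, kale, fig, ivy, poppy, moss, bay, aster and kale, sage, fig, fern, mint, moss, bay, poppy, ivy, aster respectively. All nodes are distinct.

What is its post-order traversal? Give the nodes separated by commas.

The first element of pre-order is the root; it splits in-order into left and right subtrees.
Root mint: left subtree has 4 nodes {kale, sage, fig, fern}, right has 5 {moss, bay, poppy, ivy, aster}.
  Root fern: left subtree has 3 nodes {kale, sage, fig}, right has 0 { }.
    Root sage: left subtree has 1 node {kale}, right has 1 {fig}.
  Root ivy: left subtree has 3 nodes {moss, bay, poppy}, right has 1 {aster}.
    Root poppy: left subtree has 2 nodes {moss, bay}, right has 0 { }.
      Root moss: left subtree has 0 nodes { }, right has 1 {bay}.

kale, fig, sage, fern, bay, moss, poppy, aster, ivy, mint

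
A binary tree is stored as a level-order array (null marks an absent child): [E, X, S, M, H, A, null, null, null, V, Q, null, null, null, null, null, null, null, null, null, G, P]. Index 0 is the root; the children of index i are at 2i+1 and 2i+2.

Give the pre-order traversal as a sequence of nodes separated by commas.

E, X, M, H, V, G, Q, P, S, A

Pre-order visits the node, then its left subtree, then its right subtree.
Visit E.
At E: go left to X.
  Visit X.
  At X: go left to M.
    M is a leaf — visit M.
  At X: go right to H.
    Visit H.
    At H: go left to V.
      Visit V.
      At V: no left child.
      At V: go right to G.
        G is a leaf — visit G.
    At H: go right to Q.
      Visit Q.
      At Q: go left to P.
        P is a leaf — visit P.
      At Q: no right child.
At E: go right to S.
  Visit S.
  At S: go left to A.
    A is a leaf — visit A.
  At S: no right child.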